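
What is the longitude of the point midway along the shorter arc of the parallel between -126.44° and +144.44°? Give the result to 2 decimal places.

-171.00°

Signed shortest Δλ from -126.44° to +144.44° is -89.12°.
Midpoint longitude = -126.44° + (-89.12°)/2 = -126.44° − 44.56° = -171.00°.
(The naïve average (-126.44 + +144.44)/2 = 9.0° is on the wrong side of the globe.)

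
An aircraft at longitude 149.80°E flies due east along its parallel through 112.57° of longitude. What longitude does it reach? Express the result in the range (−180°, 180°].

Start at +149.80°; shift +112.57° → +262.37°.
+262.37° lies outside (−180°, 180°]; subtract 360° → -97.63°.

97.63°W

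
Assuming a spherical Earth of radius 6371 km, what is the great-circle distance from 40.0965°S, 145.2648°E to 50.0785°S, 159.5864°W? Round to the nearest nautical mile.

2356 nmi

Δλ = -159.5864 − 145.2648 = -304.8512°; wrapped into (−180°, 180°]: 55.1488°.
Δφ = -50.0785 − -40.0965 = -9.9820°.
a = sin²(Δφ/2) + cos φ₁ · cos φ₂ · sin²(Δλ/2) = 0.112758.
c = 2·atan2(√a, √(1−a)) = 0.68490 rad → d = 6371·c ≈ 4363.48 km ≈ 2356.09 nmi.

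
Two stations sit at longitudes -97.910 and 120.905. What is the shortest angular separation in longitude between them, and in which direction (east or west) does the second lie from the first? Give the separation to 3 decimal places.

Raw difference: 120.905 − -97.910 = 218.815°.
Normalise into (−180°, 180°]: 218.815° − 360° = -141.185°.
Negative ⇒ the second point lies to the west; separation 141.185°.

141.185° west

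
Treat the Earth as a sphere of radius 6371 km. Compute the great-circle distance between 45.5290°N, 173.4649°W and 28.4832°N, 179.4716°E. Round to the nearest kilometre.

1994 km

Δλ = 179.4716 − -173.4649 = 352.9365°; wrapped into (−180°, 180°]: -7.0635°.
Δφ = 28.4832 − 45.5290 = -17.0458°.
a = sin²(Δφ/2) + cos φ₁ · cos φ₂ · sin²(Δλ/2) = 0.024301.
c = 2·atan2(√a, √(1−a)) = 0.31305 rad → d = 6371·c ≈ 1994.47 km.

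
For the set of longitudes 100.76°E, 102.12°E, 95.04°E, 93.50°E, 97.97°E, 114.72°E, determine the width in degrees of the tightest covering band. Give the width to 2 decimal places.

21.22°

Sort the longitudes: +93.50°, +95.04°, +97.97°, +100.76°, +102.12°, +114.72°.
Eastward gaps between consecutive values (wrapping around): 1.54°, 2.93°, 2.79°, 1.36°, 12.60°, 338.78°.
Largest gap = 338.78° ⇒ minimal covering band is its complement: 360° − 338.78° = 21.22°.
Band runs from +93.50° eastward to +114.72°.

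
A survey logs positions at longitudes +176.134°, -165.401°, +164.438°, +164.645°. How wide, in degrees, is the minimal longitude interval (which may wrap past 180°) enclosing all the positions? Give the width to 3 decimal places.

Sort the longitudes: -165.401°, +164.438°, +164.645°, +176.134°.
Eastward gaps between consecutive values (wrapping around): 329.839°, 0.207°, 11.489°, 18.465°.
Largest gap = 329.839° ⇒ minimal covering band is its complement: 360° − 329.839° = 30.161°.
Band runs from +164.438° eastward to -165.401°, crossing the antimeridian.

30.161°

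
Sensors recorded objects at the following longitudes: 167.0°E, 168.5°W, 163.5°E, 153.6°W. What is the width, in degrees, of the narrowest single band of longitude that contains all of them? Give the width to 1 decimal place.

42.9°

Sort the longitudes: -168.5°, -153.6°, +163.5°, +167.0°.
Eastward gaps between consecutive values (wrapping around): 14.9°, 317.1°, 3.5°, 24.5°.
Largest gap = 317.1° ⇒ minimal covering band is its complement: 360° − 317.1° = 42.9°.
Band runs from +163.5° eastward to -153.6°, crossing the antimeridian.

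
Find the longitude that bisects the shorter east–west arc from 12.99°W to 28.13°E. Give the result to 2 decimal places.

Signed shortest Δλ from -12.99° to +28.13° is +41.12°.
Midpoint longitude = -12.99° + (+41.12°)/2 = -12.99° + 20.56° = +7.57°.

7.57°E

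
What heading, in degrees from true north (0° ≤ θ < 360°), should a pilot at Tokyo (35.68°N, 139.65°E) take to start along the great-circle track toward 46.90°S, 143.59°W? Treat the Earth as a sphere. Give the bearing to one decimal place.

Δλ = -143.59 − 139.65 = -283.24°; wrapped into (−180°, 180°]: 76.76°.
θ = atan2( sin Δλ · cos φ₂ , cos φ₁ · sin φ₂ − sin φ₁ · cos φ₂ · cos Δλ )
  = atan2(0.66511, -0.68438) = 135.818° → normalised to [0°, 360°): 135.818°.

135.8°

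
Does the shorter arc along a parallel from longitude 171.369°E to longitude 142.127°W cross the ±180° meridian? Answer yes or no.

Yes

Naïve |-142.127 − 171.369| = 313.496° > 180°, so the shorter arc goes the other way round — across 180°.
Signed shortest Δλ = ((-142.127 − 171.369 + 180) mod 360) − 180 = 46.504°.
Going east by 46.504° from +171.369° passes through 180° before reaching -142.127°.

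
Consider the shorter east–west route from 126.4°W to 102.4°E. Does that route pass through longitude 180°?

Yes

Naïve |102.4 − -126.4| = 228.8° > 180°, so the shorter arc goes the other way round — across 180°.
Signed shortest Δλ = ((102.4 − -126.4 + 180) mod 360) − 180 = -131.2°.
Going west by 131.2° from -126.4° passes through 180° before reaching +102.4°.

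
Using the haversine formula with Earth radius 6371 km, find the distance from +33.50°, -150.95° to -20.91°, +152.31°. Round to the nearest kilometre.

8527 km

Δλ = 152.31 − -150.95 = 303.26°; wrapped into (−180°, 180°]: -56.74°.
Δφ = -20.91 − 33.50 = -54.41°.
a = sin²(Δφ/2) + cos φ₁ · cos φ₂ · sin²(Δλ/2) = 0.384885.
c = 2·atan2(√a, √(1−a)) = 1.33848 rad → d = 6371·c ≈ 8527.47 km.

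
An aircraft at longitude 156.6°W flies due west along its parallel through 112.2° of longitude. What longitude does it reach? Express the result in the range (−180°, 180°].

Start at -156.6°; shift −112.2° → -268.8°.
-268.8° lies outside (−180°, 180°]; add 360° → +91.2°.

91.2°E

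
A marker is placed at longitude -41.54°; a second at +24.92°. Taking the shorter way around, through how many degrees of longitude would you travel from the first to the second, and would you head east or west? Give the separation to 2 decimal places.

Raw difference: 24.92 − -41.54 = 66.46°.
Normalise into (−180°, 180°]: 66.46° stays 66.46°.
Positive ⇒ the second point lies to the east; separation 66.46°.

66.46° east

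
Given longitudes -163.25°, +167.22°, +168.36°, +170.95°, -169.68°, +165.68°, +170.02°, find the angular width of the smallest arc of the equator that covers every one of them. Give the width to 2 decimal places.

Sort the longitudes: -169.68°, -163.25°, +165.68°, +167.22°, +168.36°, +170.02°, +170.95°.
Eastward gaps between consecutive values (wrapping around): 6.43°, 328.93°, 1.54°, 1.14°, 1.66°, 0.93°, 19.37°.
Largest gap = 328.93° ⇒ minimal covering band is its complement: 360° − 328.93° = 31.07°.
Band runs from +165.68° eastward to -163.25°, crossing the antimeridian.

31.07°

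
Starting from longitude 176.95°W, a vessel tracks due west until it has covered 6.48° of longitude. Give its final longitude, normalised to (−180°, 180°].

Start at -176.95°; shift −6.48° → -183.43°.
-183.43° lies outside (−180°, 180°]; add 360° → +176.57°.

176.57°E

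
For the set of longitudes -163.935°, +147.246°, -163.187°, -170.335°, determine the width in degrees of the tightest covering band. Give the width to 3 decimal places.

49.567°

Sort the longitudes: -170.335°, -163.935°, -163.187°, +147.246°.
Eastward gaps between consecutive values (wrapping around): 6.400°, 0.748°, 310.433°, 42.419°.
Largest gap = 310.433° ⇒ minimal covering band is its complement: 360° − 310.433° = 49.567°.
Band runs from +147.246° eastward to -163.187°, crossing the antimeridian.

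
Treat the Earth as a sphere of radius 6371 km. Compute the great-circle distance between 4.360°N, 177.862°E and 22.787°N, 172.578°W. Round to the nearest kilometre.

2292 km

Δλ = -172.578 − 177.862 = -350.440°; wrapped into (−180°, 180°]: 9.560°.
Δφ = 22.787 − 4.360 = 18.427°.
a = sin²(Δφ/2) + cos φ₁ · cos φ₂ · sin²(Δλ/2) = 0.032020.
c = 2·atan2(√a, √(1−a)) = 0.35982 rad → d = 6371·c ≈ 2292.41 km.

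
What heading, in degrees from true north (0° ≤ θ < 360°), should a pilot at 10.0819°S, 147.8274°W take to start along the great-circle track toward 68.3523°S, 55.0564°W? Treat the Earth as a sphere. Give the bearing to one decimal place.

Δλ = -55.0564 − -147.8274 = 92.7710°.
θ = atan2( sin Δλ · cos φ₂ , cos φ₁ · sin φ₂ − sin φ₁ · cos φ₂ · cos Δλ )
  = atan2(0.36847, -0.91824) = 158.136° → normalised to [0°, 360°): 158.136°.

158.1°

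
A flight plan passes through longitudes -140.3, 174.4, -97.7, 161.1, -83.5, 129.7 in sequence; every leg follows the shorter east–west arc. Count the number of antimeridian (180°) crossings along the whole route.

Leg 1: -140.3° → +174.4°, shortest Δλ = -45.3° (west) — crosses 180°.
Leg 2: +174.4° → -97.7°, shortest Δλ = 87.9° (east) — crosses 180°.
Leg 3: -97.7° → +161.1°, shortest Δλ = -101.2° (west) — crosses 180°.
Leg 4: +161.1° → -83.5°, shortest Δλ = 115.4° (east) — crosses 180°.
Leg 5: -83.5° → +129.7°, shortest Δλ = -146.8° (west) — crosses 180°.
Total crossings: 5.

5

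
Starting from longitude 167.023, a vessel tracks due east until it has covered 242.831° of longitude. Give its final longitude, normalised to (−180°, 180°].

Start at +167.023°; shift +242.831° → +409.854°.
+409.854° lies outside (−180°, 180°]; subtract 360° → +49.854°.

+49.854°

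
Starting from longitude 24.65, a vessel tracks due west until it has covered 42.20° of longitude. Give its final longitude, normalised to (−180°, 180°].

Start at +24.65°; shift −42.20° → -17.55°.
-17.55° already lies in (−180°, 180°].

-17.55°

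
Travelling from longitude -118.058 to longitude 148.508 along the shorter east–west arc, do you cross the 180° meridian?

Yes

Naïve |148.508 − -118.058| = 266.566° > 180°, so the shorter arc goes the other way round — across 180°.
Signed shortest Δλ = ((148.508 − -118.058 + 180) mod 360) − 180 = -93.434°.
Going west by 93.434° from -118.058° passes through 180° before reaching +148.508°.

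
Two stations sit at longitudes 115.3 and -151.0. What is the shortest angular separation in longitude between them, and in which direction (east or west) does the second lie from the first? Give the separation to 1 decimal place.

Raw difference: -151.0 − 115.3 = -266.3°.
Normalise into (−180°, 180°]: -266.3° + 360° = 93.7°.
Positive ⇒ the second point lies to the east; separation 93.7°.

93.7° east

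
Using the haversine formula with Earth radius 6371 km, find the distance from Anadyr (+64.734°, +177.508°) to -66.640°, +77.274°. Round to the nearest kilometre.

16607 km

Δλ = 77.274 − 177.508 = -100.234°.
Δφ = -66.640 − 64.734 = -131.374°.
a = sin²(Δφ/2) + cos φ₁ · cos φ₂ · sin²(Δλ/2) = 0.930139.
c = 2·atan2(√a, √(1−a)) = 2.60661 rad → d = 6371·c ≈ 16606.71 km.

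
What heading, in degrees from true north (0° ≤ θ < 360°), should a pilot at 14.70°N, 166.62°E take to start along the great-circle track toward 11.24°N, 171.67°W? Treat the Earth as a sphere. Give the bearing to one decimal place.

96.7°

Δλ = -171.67 − 166.62 = -338.29°; wrapped into (−180°, 180°]: 21.71°.
θ = atan2( sin Δλ · cos φ₂ , cos φ₁ · sin φ₂ − sin φ₁ · cos φ₂ · cos Δλ )
  = atan2(0.36281, -0.04270) = 96.712° → normalised to [0°, 360°): 96.712°.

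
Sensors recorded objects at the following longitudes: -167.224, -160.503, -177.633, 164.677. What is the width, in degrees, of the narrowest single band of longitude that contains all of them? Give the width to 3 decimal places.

Sort the longitudes: -177.633°, -167.224°, -160.503°, +164.677°.
Eastward gaps between consecutive values (wrapping around): 10.409°, 6.721°, 325.180°, 17.690°.
Largest gap = 325.180° ⇒ minimal covering band is its complement: 360° − 325.180° = 34.820°.
Band runs from +164.677° eastward to -160.503°, crossing the antimeridian.

34.820°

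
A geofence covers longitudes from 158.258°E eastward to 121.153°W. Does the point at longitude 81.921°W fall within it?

No

Band width going east from +158.258° to -121.153°: ((-121.153 − 158.258) mod 360) = 80.589°.
Offset of -81.921° east of the west edge: ((-81.921 − 158.258) mod 360) = 119.821°.
119.821° > 80.589° ⇒ outside.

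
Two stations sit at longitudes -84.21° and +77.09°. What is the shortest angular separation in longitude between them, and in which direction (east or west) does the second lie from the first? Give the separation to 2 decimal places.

Raw difference: 77.09 − -84.21 = 161.3°.
Normalise into (−180°, 180°]: 161.3° stays 161.3°.
Positive ⇒ the second point lies to the east; separation 161.30°.

161.30° east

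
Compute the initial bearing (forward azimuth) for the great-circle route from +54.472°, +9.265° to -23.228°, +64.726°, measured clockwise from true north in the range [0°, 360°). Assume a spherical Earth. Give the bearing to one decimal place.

130.8°

Δλ = 64.726 − 9.265 = 55.461°.
θ = atan2( sin Δλ · cos φ₂ , cos φ₁ · sin φ₂ − sin φ₁ · cos φ₂ · cos Δλ )
  = atan2(0.75697, -0.65320) = 130.791° → normalised to [0°, 360°): 130.791°.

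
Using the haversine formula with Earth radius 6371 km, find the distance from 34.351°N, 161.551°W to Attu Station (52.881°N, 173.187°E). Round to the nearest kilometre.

Δλ = 173.187 − -161.551 = 334.738°; wrapped into (−180°, 180°]: -25.262°.
Δφ = 52.881 − 34.351 = 18.530°.
a = sin²(Δφ/2) + cos φ₁ · cos φ₂ · sin²(Δλ/2) = 0.049745.
c = 2·atan2(√a, √(1−a)) = 0.44986 rad → d = 6371·c ≈ 2866.03 km.

2866 km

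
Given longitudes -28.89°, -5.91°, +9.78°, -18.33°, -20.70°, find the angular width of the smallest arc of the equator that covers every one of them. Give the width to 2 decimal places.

38.67°

Sort the longitudes: -28.89°, -20.70°, -18.33°, -5.91°, +9.78°.
Eastward gaps between consecutive values (wrapping around): 8.19°, 2.37°, 12.42°, 15.69°, 321.33°.
Largest gap = 321.33° ⇒ minimal covering band is its complement: 360° − 321.33° = 38.67°.
Band runs from -28.89° eastward to +9.78°.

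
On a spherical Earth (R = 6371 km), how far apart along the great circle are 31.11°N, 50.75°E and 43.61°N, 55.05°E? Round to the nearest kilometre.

Δλ = 55.05 − 50.75 = 4.30°.
Δφ = 43.61 − 31.11 = 12.50°.
a = sin²(Δφ/2) + cos φ₁ · cos φ₂ · sin²(Δλ/2) = 0.012724.
c = 2·atan2(√a, √(1−a)) = 0.22609 rad → d = 6371·c ≈ 1440.40 km.

1440 km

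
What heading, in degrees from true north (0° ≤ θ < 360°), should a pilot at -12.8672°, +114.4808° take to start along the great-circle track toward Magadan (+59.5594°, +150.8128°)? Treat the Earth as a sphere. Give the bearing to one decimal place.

Δλ = 150.8128 − 114.4808 = 36.3320°.
θ = atan2( sin Δλ · cos φ₂ , cos φ₁ · sin φ₂ − sin φ₁ · cos φ₂ · cos Δλ )
  = atan2(0.30017, 0.93140) = 17.863° → normalised to [0°, 360°): 17.863°.

17.9°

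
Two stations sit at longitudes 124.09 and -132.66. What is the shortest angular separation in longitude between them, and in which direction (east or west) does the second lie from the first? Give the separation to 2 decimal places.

Raw difference: -132.66 − 124.09 = -256.75°.
Normalise into (−180°, 180°]: -256.75° + 360° = 103.25°.
Positive ⇒ the second point lies to the east; separation 103.25°.

103.25° east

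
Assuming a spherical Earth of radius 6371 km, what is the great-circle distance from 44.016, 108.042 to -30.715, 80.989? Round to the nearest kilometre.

Δλ = 80.989 − 108.042 = -27.053°.
Δφ = -30.715 − 44.016 = -74.731°.
a = sin²(Δφ/2) + cos φ₁ · cos φ₂ · sin²(Δλ/2) = 0.402148.
c = 2·atan2(√a, √(1−a)) = 1.37382 rad → d = 6371·c ≈ 8752.61 km.

8753 km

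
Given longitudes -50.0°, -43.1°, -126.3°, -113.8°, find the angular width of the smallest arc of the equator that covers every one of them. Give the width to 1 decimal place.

83.2°

Sort the longitudes: -126.3°, -113.8°, -50.0°, -43.1°.
Eastward gaps between consecutive values (wrapping around): 12.5°, 63.8°, 6.9°, 276.8°.
Largest gap = 276.8° ⇒ minimal covering band is its complement: 360° − 276.8° = 83.2°.
Band runs from -126.3° eastward to -43.1°.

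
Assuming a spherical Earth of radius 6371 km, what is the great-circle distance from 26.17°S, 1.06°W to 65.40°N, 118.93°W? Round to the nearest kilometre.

13916 km

Δλ = -118.93 − -1.06 = -117.87°.
Δφ = 65.40 − -26.17 = 91.57°.
a = sin²(Δφ/2) + cos φ₁ · cos φ₂ · sin²(Δλ/2) = 0.787828.
c = 2·atan2(√a, √(1−a)) = 2.18420 rad → d = 6371·c ≈ 13915.55 km.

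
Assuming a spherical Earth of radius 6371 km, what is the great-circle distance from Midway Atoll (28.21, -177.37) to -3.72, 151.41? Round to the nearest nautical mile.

2632 nmi

Δλ = 151.41 − -177.37 = 328.78°; wrapped into (−180°, 180°]: -31.22°.
Δφ = -3.72 − 28.21 = -31.93°.
a = sin²(Δφ/2) + cos φ₁ · cos φ₂ · sin²(Δλ/2) = 0.139326.
c = 2·atan2(√a, √(1−a)) = 0.76505 rad → d = 6371·c ≈ 4874.13 km ≈ 2631.82 nmi.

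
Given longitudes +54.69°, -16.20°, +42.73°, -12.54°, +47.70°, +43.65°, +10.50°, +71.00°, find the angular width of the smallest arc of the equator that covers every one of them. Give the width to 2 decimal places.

87.20°

Sort the longitudes: -16.20°, -12.54°, +10.50°, +42.73°, +43.65°, +47.70°, +54.69°, +71.00°.
Eastward gaps between consecutive values (wrapping around): 3.66°, 23.04°, 32.23°, 0.92°, 4.05°, 6.99°, 16.31°, 272.80°.
Largest gap = 272.80° ⇒ minimal covering band is its complement: 360° − 272.80° = 87.20°.
Band runs from -16.20° eastward to +71.00°.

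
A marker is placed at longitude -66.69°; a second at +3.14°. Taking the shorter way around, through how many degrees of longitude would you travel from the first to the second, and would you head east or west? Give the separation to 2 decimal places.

69.83° east

Raw difference: 3.14 − -66.69 = 69.83°.
Normalise into (−180°, 180°]: 69.83° stays 69.83°.
Positive ⇒ the second point lies to the east; separation 69.83°.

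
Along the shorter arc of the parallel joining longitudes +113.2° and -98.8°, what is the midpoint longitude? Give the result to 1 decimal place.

-172.8°

Signed shortest Δλ from +113.2° to -98.8° is +148.0°.
Midpoint longitude = +113.2° + (+148.0°)/2 = +113.2° + 74.0° = +187.2°.
Normalise into (−180°, 180°]: -172.8°.
(The naïve average (+113.2 + -98.8)/2 = 7.2° is on the wrong side of the globe.)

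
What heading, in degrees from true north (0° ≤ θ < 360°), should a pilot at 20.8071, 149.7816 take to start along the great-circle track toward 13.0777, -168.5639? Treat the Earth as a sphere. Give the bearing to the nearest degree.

94°

Δλ = -168.5639 − 149.7816 = -318.3455°; wrapped into (−180°, 180°]: 41.6545°.
θ = atan2( sin Δλ · cos φ₂ , cos φ₁ · sin φ₂ − sin φ₁ · cos φ₂ · cos Δλ )
  = atan2(0.64740, -0.04701) = 94.153° → normalised to [0°, 360°): 94.153°.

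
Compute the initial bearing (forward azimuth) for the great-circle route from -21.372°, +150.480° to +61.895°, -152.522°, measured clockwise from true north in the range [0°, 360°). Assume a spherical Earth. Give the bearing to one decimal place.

23.4°

Δλ = -152.522 − 150.480 = -303.002°; wrapped into (−180°, 180°]: 56.998°.
θ = atan2( sin Δλ · cos φ₂ , cos φ₁ · sin φ₂ − sin φ₁ · cos φ₂ · cos Δλ )
  = atan2(0.39508, 0.91493) = 23.355° → normalised to [0°, 360°): 23.355°.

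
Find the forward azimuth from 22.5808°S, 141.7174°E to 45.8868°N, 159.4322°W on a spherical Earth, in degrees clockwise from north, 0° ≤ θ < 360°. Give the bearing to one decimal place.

36.6°

Δλ = -159.4322 − 141.7174 = -301.1496°; wrapped into (−180°, 180°]: 58.8504°.
θ = atan2( sin Δλ · cos φ₂ , cos φ₁ · sin φ₂ − sin φ₁ · cos φ₂ · cos Δλ )
  = atan2(0.59572, 0.80119) = 36.632° → normalised to [0°, 360°): 36.632°.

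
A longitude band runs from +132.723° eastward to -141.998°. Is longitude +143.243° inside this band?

Yes

Band width going east from +132.723° to -141.998°: ((-141.998 − 132.723) mod 360) = 85.279°.
Offset of +143.243° east of the west edge: ((143.243 − 132.723) mod 360) = 10.520°.
10.520° ≤ 85.279° ⇒ inside.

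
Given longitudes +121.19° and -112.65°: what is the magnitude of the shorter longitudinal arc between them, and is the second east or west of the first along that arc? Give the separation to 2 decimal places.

126.16° east

Raw difference: -112.65 − 121.19 = -233.84°.
Normalise into (−180°, 180°]: -233.84° + 360° = 126.16°.
Positive ⇒ the second point lies to the east; separation 126.16°.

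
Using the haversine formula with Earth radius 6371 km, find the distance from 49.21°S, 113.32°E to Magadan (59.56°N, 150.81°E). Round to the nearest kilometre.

12561 km

Δλ = 150.81 − 113.32 = 37.49°.
Δφ = 59.56 − -49.21 = 108.77°.
a = sin²(Δφ/2) + cos φ₁ · cos φ₂ · sin²(Δλ/2) = 0.695065.
c = 2·atan2(√a, √(1−a)) = 1.97157 rad → d = 6371·c ≈ 12560.87 km.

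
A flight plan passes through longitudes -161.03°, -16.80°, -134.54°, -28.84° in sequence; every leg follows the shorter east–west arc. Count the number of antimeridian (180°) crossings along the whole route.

0

Leg 1: -161.03° → -16.80°, shortest Δλ = 144.23° (east) — does not cross 180°.
Leg 2: -16.80° → -134.54°, shortest Δλ = -117.74° (west) — does not cross 180°.
Leg 3: -134.54° → -28.84°, shortest Δλ = 105.7° (east) — does not cross 180°.
Total crossings: 0.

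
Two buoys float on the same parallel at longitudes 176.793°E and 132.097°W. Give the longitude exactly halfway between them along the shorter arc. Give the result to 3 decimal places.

157.652°W

Signed shortest Δλ from +176.793° to -132.097° is +51.110°.
Midpoint longitude = +176.793° + (+51.110°)/2 = +176.793° + 25.555° = +202.348°.
Normalise into (−180°, 180°]: -157.652°.
(The naïve average (+176.793 + -132.097)/2 = 22.348° is on the wrong side of the globe.)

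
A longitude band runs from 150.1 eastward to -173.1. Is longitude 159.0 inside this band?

Yes

Band width going east from +150.1° to -173.1°: ((-173.1 − 150.1) mod 360) = 36.8°.
Offset of +159.0° east of the west edge: ((159.0 − 150.1) mod 360) = 8.9°.
8.9° ≤ 36.8° ⇒ inside.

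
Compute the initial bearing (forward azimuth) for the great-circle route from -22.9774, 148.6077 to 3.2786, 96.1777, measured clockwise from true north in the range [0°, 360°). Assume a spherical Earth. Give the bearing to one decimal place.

290.1°

Δλ = 96.1777 − 148.6077 = -52.4300°.
θ = atan2( sin Δλ · cos φ₂ , cos φ₁ · sin φ₂ − sin φ₁ · cos φ₂ · cos Δλ )
  = atan2(-0.79131, 0.29028) = -69.855° → normalised to [0°, 360°): 290.145°.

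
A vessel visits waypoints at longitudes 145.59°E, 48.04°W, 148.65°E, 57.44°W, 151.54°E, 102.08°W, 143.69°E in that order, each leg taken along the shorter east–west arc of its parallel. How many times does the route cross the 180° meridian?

Leg 1: +145.59° → -48.04°, shortest Δλ = 166.37° (east) — crosses 180°.
Leg 2: -48.04° → +148.65°, shortest Δλ = -163.31° (west) — crosses 180°.
Leg 3: +148.65° → -57.44°, shortest Δλ = 153.91° (east) — crosses 180°.
Leg 4: -57.44° → +151.54°, shortest Δλ = -151.02° (west) — crosses 180°.
Leg 5: +151.54° → -102.08°, shortest Δλ = 106.38° (east) — crosses 180°.
Leg 6: -102.08° → +143.69°, shortest Δλ = -114.23° (west) — crosses 180°.
Total crossings: 6.

6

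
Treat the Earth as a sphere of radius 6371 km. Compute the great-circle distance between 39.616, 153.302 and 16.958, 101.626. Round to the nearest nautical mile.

3002 nmi

Δλ = 101.626 − 153.302 = -51.676°.
Δφ = 16.958 − 39.616 = -22.658°.
a = sin²(Δφ/2) + cos φ₁ · cos φ₂ · sin²(Δλ/2) = 0.178550.
c = 2·atan2(√a, √(1−a)) = 0.87252 rad → d = 6371·c ≈ 5558.80 km ≈ 3001.51 nmi.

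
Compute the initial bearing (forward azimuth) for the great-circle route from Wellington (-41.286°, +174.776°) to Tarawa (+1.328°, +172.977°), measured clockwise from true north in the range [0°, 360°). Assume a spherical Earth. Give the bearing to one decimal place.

Δλ = 172.977 − 174.776 = -1.799°.
θ = atan2( sin Δλ · cos φ₂ , cos φ₁ · sin φ₂ − sin φ₁ · cos φ₂ · cos Δλ )
  = atan2(-0.03138, 0.67673) = -2.655° → normalised to [0°, 360°): 357.345°.

357.3°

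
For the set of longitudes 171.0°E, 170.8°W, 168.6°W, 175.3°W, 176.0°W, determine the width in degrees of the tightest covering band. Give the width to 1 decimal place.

Sort the longitudes: -176.0°, -175.3°, -170.8°, -168.6°, +171.0°.
Eastward gaps between consecutive values (wrapping around): 0.7°, 4.5°, 2.2°, 339.6°, 13.0°.
Largest gap = 339.6° ⇒ minimal covering band is its complement: 360° − 339.6° = 20.4°.
Band runs from +171.0° eastward to -168.6°, crossing the antimeridian.

20.4°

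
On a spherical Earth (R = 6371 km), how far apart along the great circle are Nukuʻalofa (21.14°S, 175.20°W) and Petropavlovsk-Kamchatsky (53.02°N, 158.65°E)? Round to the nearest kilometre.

Δλ = 158.65 − -175.20 = 333.85°; wrapped into (−180°, 180°]: -26.15°.
Δφ = 53.02 − -21.14 = 74.16°.
a = sin²(Δφ/2) + cos φ₁ · cos φ₂ · sin²(Δλ/2) = 0.392238.
c = 2·atan2(√a, √(1−a)) = 1.35357 rad → d = 6371·c ≈ 8623.58 km.

8624 km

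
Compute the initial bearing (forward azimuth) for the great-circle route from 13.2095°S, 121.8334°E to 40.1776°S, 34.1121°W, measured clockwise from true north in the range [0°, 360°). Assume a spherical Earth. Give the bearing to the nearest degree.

Δλ = -34.1121 − 121.8334 = -155.9455°.
θ = atan2( sin Δλ · cos φ₂ , cos φ₁ · sin φ₂ − sin φ₁ · cos φ₂ · cos Δλ )
  = atan2(-0.31143, -0.78752) = -158.423° → normalised to [0°, 360°): 201.577°.

202°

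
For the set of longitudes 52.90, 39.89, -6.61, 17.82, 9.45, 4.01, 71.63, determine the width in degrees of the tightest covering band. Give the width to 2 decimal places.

Sort the longitudes: -6.61°, +4.01°, +9.45°, +17.82°, +39.89°, +52.90°, +71.63°.
Eastward gaps between consecutive values (wrapping around): 10.62°, 5.44°, 8.37°, 22.07°, 13.01°, 18.73°, 281.76°.
Largest gap = 281.76° ⇒ minimal covering band is its complement: 360° − 281.76° = 78.24°.
Band runs from -6.61° eastward to +71.63°.

78.24°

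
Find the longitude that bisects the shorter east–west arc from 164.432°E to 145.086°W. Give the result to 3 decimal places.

170.327°W

Signed shortest Δλ from +164.432° to -145.086° is +50.482°.
Midpoint longitude = +164.432° + (+50.482°)/2 = +164.432° + 25.241° = +189.673°.
Normalise into (−180°, 180°]: -170.327°.
(The naïve average (+164.432 + -145.086)/2 = 9.673° is on the wrong side of the globe.)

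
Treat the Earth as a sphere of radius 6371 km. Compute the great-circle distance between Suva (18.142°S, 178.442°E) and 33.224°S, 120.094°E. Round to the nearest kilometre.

Δλ = 120.094 − 178.442 = -58.348°.
Δφ = -33.224 − -18.142 = -15.082°.
a = sin²(Δφ/2) + cos φ₁ · cos φ₂ · sin²(Δλ/2) = 0.206119.
c = 2·atan2(√a, √(1−a)) = 0.94251 rad → d = 6371·c ≈ 6004.71 km.

6005 km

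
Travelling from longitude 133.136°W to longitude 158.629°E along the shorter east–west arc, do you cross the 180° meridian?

Naïve |158.629 − -133.136| = 291.765° > 180°, so the shorter arc goes the other way round — across 180°.
Signed shortest Δλ = ((158.629 − -133.136 + 180) mod 360) − 180 = -68.235°.
Going west by 68.235° from -133.136° passes through 180° before reaching +158.629°.

Yes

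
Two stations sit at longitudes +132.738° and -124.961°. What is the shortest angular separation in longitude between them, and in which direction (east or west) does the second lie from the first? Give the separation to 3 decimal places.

Raw difference: -124.961 − 132.738 = -257.699°.
Normalise into (−180°, 180°]: -257.699° + 360° = 102.301°.
Positive ⇒ the second point lies to the east; separation 102.301°.

102.301° east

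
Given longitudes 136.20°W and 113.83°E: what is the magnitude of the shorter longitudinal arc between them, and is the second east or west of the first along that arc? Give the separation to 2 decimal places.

Raw difference: 113.83 − -136.20 = 250.03°.
Normalise into (−180°, 180°]: 250.03° − 360° = -109.97°.
Negative ⇒ the second point lies to the west; separation 109.97°.

109.97° west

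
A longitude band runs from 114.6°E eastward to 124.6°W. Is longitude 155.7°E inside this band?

Band width going east from +114.6° to -124.6°: ((-124.6 − 114.6) mod 360) = 120.8°.
Offset of +155.7° east of the west edge: ((155.7 − 114.6) mod 360) = 41.1°.
41.1° ≤ 120.8° ⇒ inside.

Yes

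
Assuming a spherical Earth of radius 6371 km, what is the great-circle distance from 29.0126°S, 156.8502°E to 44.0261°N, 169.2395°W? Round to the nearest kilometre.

Δλ = -169.2395 − 156.8502 = -326.0897°; wrapped into (−180°, 180°]: 33.9103°.
Δφ = 44.0261 − -29.0126 = 73.0387°.
a = sin²(Δφ/2) + cos φ₁ · cos φ₂ · sin²(Δλ/2) = 0.407612.
c = 2·atan2(√a, √(1−a)) = 1.38495 rad → d = 6371·c ≈ 8823.54 km.

8824 km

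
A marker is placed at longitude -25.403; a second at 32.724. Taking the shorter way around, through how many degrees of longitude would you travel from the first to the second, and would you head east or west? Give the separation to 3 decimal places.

Raw difference: 32.724 − -25.403 = 58.127°.
Normalise into (−180°, 180°]: 58.127° stays 58.127°.
Positive ⇒ the second point lies to the east; separation 58.127°.

58.127° east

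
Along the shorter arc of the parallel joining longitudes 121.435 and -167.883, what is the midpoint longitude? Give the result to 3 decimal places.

Signed shortest Δλ from +121.435° to -167.883° is +70.682°.
Midpoint longitude = +121.435° + (+70.682°)/2 = +121.435° + 35.341° = +156.776°.
(The naïve average (+121.435 + -167.883)/2 = -23.224° is on the wrong side of the globe.)

+156.776°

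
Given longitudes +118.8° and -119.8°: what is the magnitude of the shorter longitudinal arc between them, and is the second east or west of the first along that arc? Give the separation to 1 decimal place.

Raw difference: -119.8 − 118.8 = -238.6°.
Normalise into (−180°, 180°]: -238.6° + 360° = 121.4°.
Positive ⇒ the second point lies to the east; separation 121.4°.

121.4° east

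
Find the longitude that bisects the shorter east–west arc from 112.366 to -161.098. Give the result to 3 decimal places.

+155.634°

Signed shortest Δλ from +112.366° to -161.098° is +86.536°.
Midpoint longitude = +112.366° + (+86.536°)/2 = +112.366° + 43.268° = +155.634°.
(The naïve average (+112.366 + -161.098)/2 = -24.366° is on the wrong side of the globe.)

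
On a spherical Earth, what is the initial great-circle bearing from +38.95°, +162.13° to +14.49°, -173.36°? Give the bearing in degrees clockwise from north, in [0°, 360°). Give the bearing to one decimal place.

131.8°

Δλ = -173.36 − 162.13 = -335.49°; wrapped into (−180°, 180°]: 24.51°.
θ = atan2( sin Δλ · cos φ₂ , cos φ₁ · sin φ₂ − sin φ₁ · cos φ₂ · cos Δλ )
  = atan2(0.40166, -0.35921) = 131.807° → normalised to [0°, 360°): 131.807°.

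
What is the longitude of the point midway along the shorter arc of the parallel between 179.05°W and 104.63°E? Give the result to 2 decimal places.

Signed shortest Δλ from -179.05° to +104.63° is -76.32°.
Midpoint longitude = -179.05° + (-76.32°)/2 = -179.05° − 38.16° = -217.21°.
Normalise into (−180°, 180°]: +142.79°.
(The naïve average (-179.05 + +104.63)/2 = -37.21° is on the wrong side of the globe.)

142.79°E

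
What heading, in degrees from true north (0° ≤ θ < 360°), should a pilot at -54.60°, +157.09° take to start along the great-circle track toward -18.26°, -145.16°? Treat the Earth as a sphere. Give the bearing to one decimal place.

Δλ = -145.16 − 157.09 = -302.25°; wrapped into (−180°, 180°]: 57.75°.
θ = atan2( sin Δλ · cos φ₂ , cos φ₁ · sin φ₂ − sin φ₁ · cos φ₂ · cos Δλ )
  = atan2(0.80314, 0.23156) = 73.917° → normalised to [0°, 360°): 73.917°.

73.9°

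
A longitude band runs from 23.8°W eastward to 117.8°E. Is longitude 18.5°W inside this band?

Yes

Band width going east from -23.8° to +117.8°: ((117.8 − -23.8) mod 360) = 141.6°.
Offset of -18.5° east of the west edge: ((-18.5 − -23.8) mod 360) = 5.3°.
5.3° ≤ 141.6° ⇒ inside.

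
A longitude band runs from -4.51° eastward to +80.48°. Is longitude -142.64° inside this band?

No

Band width going east from -4.51° to +80.48°: ((80.48 − -4.51) mod 360) = 84.99°.
Offset of -142.64° east of the west edge: ((-142.64 − -4.51) mod 360) = 221.87°.
221.87° > 84.99° ⇒ outside.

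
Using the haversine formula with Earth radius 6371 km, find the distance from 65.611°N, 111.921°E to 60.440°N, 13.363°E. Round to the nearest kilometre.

4489 km

Δλ = 13.363 − 111.921 = -98.558°.
Δφ = 60.440 − 65.611 = -5.171°.
a = sin²(Δφ/2) + cos φ₁ · cos φ₂ · sin²(Δλ/2) = 0.119048.
c = 2·atan2(√a, √(1−a)) = 0.70455 rad → d = 6371·c ≈ 4488.69 km.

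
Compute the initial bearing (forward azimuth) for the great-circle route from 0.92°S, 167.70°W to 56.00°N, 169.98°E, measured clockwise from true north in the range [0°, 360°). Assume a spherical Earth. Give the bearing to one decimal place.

Δλ = 169.98 − -167.70 = 337.68°; wrapped into (−180°, 180°]: -22.32°.
θ = atan2( sin Δλ · cos φ₂ , cos φ₁ · sin φ₂ − sin φ₁ · cos φ₂ · cos Δλ )
  = atan2(-0.21237, 0.83724) = -14.233° → normalised to [0°, 360°): 345.767°.

345.8°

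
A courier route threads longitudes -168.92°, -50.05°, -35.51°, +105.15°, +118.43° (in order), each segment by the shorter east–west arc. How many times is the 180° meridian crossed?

0

Leg 1: -168.92° → -50.05°, shortest Δλ = 118.87° (east) — does not cross 180°.
Leg 2: -50.05° → -35.51°, shortest Δλ = 14.54° (east) — does not cross 180°.
Leg 3: -35.51° → +105.15°, shortest Δλ = 140.66° (east) — does not cross 180°.
Leg 4: +105.15° → +118.43°, shortest Δλ = 13.28° (east) — does not cross 180°.
Total crossings: 0.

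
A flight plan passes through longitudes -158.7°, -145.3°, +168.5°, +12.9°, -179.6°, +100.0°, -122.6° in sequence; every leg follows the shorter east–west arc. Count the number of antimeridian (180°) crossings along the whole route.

4

Leg 1: -158.7° → -145.3°, shortest Δλ = 13.4° (east) — does not cross 180°.
Leg 2: -145.3° → +168.5°, shortest Δλ = -46.2° (west) — crosses 180°.
Leg 3: +168.5° → +12.9°, shortest Δλ = -155.6° (west) — does not cross 180°.
Leg 4: +12.9° → -179.6°, shortest Δλ = 167.5° (east) — crosses 180°.
Leg 5: -179.6° → +100.0°, shortest Δλ = -80.4° (west) — crosses 180°.
Leg 6: +100.0° → -122.6°, shortest Δλ = 137.4° (east) — crosses 180°.
Total crossings: 4.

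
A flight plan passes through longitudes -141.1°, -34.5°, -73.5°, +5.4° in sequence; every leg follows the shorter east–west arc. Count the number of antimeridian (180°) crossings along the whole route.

Leg 1: -141.1° → -34.5°, shortest Δλ = 106.6° (east) — does not cross 180°.
Leg 2: -34.5° → -73.5°, shortest Δλ = -39.0° (west) — does not cross 180°.
Leg 3: -73.5° → +5.4°, shortest Δλ = 78.9° (east) — does not cross 180°.
Total crossings: 0.

0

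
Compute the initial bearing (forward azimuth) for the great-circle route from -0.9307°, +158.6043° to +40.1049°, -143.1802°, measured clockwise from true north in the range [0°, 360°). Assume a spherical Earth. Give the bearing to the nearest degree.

Δλ = -143.1802 − 158.6043 = -301.7845°; wrapped into (−180°, 180°]: 58.2155°.
θ = atan2( sin Δλ · cos φ₂ , cos φ₁ · sin φ₂ − sin φ₁ · cos φ₂ · cos Δλ )
  = atan2(0.65016, 0.65065) = 44.979° → normalised to [0°, 360°): 44.979°.

45°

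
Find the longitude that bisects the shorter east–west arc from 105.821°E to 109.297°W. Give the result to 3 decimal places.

178.262°E

Signed shortest Δλ from +105.821° to -109.297° is +144.882°.
Midpoint longitude = +105.821° + (+144.882°)/2 = +105.821° + 72.441° = +178.262°.
(The naïve average (+105.821 + -109.297)/2 = -1.738° is on the wrong side of the globe.)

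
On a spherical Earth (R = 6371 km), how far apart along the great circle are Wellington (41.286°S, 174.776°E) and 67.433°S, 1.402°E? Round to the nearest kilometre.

7913 km

Δλ = 1.402 − 174.776 = -173.374°.
Δφ = -67.433 − -41.286 = -26.147°.
a = sin²(Δφ/2) + cos φ₁ · cos φ₂ · sin²(Δλ/2) = 0.338573.
c = 2·atan2(√a, √(1−a)) = 1.24205 rad → d = 6371·c ≈ 7913.12 km.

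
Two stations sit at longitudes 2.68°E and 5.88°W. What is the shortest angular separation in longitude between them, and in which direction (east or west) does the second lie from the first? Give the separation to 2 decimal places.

Raw difference: -5.88 − 2.68 = -8.56°.
Normalise into (−180°, 180°]: -8.56° stays -8.56°.
Negative ⇒ the second point lies to the west; separation 8.56°.

8.56° west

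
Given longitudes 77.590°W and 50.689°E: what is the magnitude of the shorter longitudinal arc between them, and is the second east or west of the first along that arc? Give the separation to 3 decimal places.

128.279° east

Raw difference: 50.689 − -77.590 = 128.279°.
Normalise into (−180°, 180°]: 128.279° stays 128.279°.
Positive ⇒ the second point lies to the east; separation 128.279°.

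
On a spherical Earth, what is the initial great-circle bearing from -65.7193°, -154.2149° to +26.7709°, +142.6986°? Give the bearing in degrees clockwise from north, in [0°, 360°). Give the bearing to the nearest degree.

305°

Δλ = 142.6986 − -154.2149 = 296.9135°; wrapped into (−180°, 180°]: -63.0865°.
θ = atan2( sin Δλ · cos φ₂ , cos φ₁ · sin φ₂ − sin φ₁ · cos φ₂ · cos Δλ )
  = atan2(-0.79611, 0.55360) = -55.186° → normalised to [0°, 360°): 304.814°.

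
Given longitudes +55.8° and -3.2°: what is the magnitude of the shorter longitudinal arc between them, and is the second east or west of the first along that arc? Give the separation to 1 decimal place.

Raw difference: -3.2 − 55.8 = -59.0°.
Normalise into (−180°, 180°]: -59.0° stays -59.0°.
Negative ⇒ the second point lies to the west; separation 59.0°.

59.0° west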